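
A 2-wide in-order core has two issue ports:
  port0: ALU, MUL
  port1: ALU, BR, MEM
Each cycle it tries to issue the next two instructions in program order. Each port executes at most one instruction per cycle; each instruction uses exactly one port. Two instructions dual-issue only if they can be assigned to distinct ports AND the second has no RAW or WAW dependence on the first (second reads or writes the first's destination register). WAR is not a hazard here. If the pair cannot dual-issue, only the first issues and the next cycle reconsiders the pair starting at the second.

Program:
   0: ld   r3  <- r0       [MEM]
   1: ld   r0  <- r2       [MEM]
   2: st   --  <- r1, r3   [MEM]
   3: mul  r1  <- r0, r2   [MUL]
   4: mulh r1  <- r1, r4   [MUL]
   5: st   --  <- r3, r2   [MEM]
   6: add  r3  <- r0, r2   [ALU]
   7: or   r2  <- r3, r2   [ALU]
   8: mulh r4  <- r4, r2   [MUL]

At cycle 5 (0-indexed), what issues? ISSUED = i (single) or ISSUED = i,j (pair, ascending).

ISSUED = 7

c0: i0 ld.MEM  no-port MEM/MEM
c1: i1 ld.MEM  no-port MEM/MEM
c2: i2,i3 st.MEM mul.MUL  2-wide
c3: i4,i5 mulh.MUL st.MEM  2-wide
c4: i6 add.ALU  RAW r3
c5: i7 or.ALU  RAW r2
c6: i8 mulh.MUL  tail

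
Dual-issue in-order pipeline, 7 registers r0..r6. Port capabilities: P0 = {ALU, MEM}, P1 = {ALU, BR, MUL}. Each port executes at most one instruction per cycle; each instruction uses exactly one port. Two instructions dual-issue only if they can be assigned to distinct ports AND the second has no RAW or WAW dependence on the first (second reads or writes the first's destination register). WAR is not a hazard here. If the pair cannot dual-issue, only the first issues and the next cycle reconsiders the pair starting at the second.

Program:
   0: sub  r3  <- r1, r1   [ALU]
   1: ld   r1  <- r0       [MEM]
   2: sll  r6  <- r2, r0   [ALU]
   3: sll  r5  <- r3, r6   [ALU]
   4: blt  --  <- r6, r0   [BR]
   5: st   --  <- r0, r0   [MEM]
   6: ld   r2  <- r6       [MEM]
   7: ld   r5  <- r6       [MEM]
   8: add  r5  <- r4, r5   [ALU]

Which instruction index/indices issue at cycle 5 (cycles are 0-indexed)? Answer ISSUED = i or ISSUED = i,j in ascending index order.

[0] i0,i1  sub.ALU/ld.MEM  -- dual
[1] i2  sll.ALU  -- RAW r6
[2] i3,i4  sll.ALU/blt.BR  -- dual
[3] i5  st.MEM  -- no-port MEM/MEM
[4] i6  ld.MEM  -- no-port MEM/MEM
[5] i7  ld.MEM  -- RAW+WAW r5
[6] i8  add.ALU  -- tail

ISSUED = 7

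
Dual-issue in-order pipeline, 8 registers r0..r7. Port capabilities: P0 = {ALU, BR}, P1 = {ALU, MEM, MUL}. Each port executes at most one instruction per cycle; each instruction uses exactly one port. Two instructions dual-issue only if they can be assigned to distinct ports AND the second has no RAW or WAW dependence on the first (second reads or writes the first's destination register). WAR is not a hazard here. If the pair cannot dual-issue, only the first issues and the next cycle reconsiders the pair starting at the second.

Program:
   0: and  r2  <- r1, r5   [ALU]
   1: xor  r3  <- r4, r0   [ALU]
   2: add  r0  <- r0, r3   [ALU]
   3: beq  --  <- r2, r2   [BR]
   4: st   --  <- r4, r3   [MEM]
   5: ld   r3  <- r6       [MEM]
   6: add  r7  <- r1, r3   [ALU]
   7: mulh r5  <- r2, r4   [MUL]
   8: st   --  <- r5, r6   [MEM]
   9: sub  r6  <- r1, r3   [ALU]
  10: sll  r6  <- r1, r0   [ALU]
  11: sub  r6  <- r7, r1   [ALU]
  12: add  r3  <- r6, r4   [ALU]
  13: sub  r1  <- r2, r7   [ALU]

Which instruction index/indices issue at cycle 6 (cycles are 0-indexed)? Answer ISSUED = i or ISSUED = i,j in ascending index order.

ISSUED = 10

0. and xor @i0/i1  | dual
1. add beq @i2/i3  | dual
2. st @i4  | no-port MEM/MEM
3. ld @i5  | RAW r3
4. add mulh @i6/i7  | dual
5. st sub @i8/i9  | dual
6. sll @i10  | WAW r6
7. sub @i11  | RAW r6
8. add sub @i12/i13  | dual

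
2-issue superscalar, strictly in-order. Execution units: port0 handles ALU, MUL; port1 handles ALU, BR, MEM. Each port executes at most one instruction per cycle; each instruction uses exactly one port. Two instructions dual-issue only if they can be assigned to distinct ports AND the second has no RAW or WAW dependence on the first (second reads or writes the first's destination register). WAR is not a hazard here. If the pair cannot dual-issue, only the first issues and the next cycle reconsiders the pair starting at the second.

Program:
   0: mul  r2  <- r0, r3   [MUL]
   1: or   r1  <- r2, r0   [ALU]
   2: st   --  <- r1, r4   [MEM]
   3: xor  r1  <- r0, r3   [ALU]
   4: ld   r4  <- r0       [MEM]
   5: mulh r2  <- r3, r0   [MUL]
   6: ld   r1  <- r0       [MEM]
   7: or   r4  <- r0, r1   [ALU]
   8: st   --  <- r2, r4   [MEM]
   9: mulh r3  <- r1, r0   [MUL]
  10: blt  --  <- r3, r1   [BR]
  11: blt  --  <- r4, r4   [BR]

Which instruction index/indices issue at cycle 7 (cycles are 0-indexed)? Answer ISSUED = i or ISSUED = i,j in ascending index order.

ISSUED = 10

t=0 i0:mul ; RAW r2
t=1 i1:or ; RAW r1
t=2 i2,i3:st+xor ; pair
t=3 i4,i5:ld+mulh ; pair
t=4 i6:ld ; RAW r1
t=5 i7:or ; RAW r4
t=6 i8,i9:st+mulh ; pair
t=7 i10:blt ; no-port BR/BR
t=8 i11:blt ; tail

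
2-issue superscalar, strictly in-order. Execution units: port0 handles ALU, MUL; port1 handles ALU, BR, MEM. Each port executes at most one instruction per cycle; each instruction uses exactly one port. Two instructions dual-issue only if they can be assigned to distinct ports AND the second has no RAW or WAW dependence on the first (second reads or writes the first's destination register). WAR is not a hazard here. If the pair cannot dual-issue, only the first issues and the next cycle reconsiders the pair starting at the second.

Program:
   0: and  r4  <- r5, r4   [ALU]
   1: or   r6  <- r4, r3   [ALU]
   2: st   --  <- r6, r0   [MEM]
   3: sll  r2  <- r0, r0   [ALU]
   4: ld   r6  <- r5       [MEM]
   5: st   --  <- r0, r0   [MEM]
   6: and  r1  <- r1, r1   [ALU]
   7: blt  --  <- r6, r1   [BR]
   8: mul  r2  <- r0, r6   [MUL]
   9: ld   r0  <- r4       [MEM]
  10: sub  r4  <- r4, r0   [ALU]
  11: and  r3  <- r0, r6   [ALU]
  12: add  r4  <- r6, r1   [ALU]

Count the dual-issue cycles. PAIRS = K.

0. and @i0  | RAW r4
1. or @i1  | RAW r6
2. st/sll @i2&i3  | pair
3. ld @i4  | no-port MEM/MEM
4. st/and @i5&i6  | pair
5. blt/mul @i7&i8  | pair
6. ld @i9  | RAW r0
7. sub/and @i10&i11  | pair
8. add @i12  | tail

PAIRS = 4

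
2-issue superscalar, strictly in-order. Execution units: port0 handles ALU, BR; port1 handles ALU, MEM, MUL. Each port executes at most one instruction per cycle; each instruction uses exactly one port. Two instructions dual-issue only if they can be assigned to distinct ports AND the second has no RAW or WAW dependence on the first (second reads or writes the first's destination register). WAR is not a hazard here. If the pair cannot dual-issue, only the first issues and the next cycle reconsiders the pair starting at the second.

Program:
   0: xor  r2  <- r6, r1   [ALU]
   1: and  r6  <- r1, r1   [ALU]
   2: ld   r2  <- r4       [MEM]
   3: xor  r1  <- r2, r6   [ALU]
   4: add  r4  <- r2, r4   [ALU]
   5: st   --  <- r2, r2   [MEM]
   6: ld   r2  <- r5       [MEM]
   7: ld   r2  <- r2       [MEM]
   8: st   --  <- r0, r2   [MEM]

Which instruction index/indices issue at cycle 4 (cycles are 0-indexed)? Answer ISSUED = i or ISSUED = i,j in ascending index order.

ISSUED = 6

[0] i0+i1  xor+and  -- dual
[1] i2  ld  -- RAW r2
[2] i3+i4  xor+add  -- dual
[3] i5  st  -- no-port MEM/MEM
[4] i6  ld  -- no-port MEM/MEM
[5] i7  ld  -- no-port MEM/MEM
[6] i8  st  -- tail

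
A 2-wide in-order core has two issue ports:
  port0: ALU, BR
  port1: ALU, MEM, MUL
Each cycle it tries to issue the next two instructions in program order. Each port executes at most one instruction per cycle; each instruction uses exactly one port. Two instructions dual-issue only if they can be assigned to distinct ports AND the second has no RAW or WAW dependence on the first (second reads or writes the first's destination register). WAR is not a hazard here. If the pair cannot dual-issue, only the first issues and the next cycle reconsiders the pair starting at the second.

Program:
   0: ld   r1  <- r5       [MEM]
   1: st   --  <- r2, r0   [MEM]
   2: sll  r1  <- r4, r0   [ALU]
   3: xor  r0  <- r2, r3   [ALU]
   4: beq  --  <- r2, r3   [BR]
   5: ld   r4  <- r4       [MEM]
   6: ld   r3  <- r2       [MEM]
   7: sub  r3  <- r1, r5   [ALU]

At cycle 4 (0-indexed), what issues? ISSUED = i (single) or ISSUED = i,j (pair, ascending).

t=0 i0:ld.MEM ; no-port MEM/MEM
t=1 i1&i2:st.MEM+sll.ALU ; 2-wide
t=2 i3&i4:xor.ALU+beq.BR ; 2-wide
t=3 i5:ld.MEM ; no-port MEM/MEM
t=4 i6:ld.MEM ; WAW r3
t=5 i7:sub.ALU ; tail

ISSUED = 6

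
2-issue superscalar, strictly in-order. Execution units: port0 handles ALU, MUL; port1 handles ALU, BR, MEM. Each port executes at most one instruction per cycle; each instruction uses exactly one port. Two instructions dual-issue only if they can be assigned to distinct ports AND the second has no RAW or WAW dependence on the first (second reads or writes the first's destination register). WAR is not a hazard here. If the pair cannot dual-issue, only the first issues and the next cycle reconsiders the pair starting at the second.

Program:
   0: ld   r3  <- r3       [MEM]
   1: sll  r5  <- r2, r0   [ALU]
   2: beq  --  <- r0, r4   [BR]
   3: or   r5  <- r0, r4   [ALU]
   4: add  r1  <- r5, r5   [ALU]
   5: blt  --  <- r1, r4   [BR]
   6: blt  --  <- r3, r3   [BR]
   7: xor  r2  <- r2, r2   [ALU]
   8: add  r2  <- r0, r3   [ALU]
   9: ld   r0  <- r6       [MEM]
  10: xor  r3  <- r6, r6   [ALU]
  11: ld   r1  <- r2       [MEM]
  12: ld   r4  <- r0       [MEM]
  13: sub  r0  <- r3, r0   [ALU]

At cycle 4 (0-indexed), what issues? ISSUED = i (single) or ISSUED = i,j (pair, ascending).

ISSUED = 6,7

t=0 i0&i1:ld;sll ; 2-wide
t=1 i2&i3:beq;or ; 2-wide
t=2 i4:add ; RAW r1
t=3 i5:blt ; no-port BR/BR
t=4 i6&i7:blt;xor ; 2-wide
t=5 i8&i9:add;ld ; 2-wide
t=6 i10&i11:xor;ld ; 2-wide
t=7 i12&i13:ld;sub ; 2-wide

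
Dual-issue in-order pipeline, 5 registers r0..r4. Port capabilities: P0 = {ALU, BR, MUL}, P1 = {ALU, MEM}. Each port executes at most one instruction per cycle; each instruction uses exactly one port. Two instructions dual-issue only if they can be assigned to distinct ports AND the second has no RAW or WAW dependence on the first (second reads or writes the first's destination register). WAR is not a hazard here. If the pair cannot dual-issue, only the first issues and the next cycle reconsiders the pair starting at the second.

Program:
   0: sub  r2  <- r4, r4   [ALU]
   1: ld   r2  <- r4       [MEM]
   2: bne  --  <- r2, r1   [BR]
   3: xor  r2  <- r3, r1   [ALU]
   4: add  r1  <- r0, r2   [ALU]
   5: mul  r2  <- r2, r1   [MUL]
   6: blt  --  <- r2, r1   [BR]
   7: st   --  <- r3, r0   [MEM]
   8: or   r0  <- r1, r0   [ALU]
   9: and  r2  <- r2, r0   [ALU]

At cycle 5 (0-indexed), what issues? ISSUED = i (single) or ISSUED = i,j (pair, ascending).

t=0 i0:sub ; WAW r2
t=1 i1:ld ; RAW r2
t=2 i2/i3:bne;xor ; 2-wide
t=3 i4:add ; RAW r1
t=4 i5:mul ; no-port MUL/BR
t=5 i6/i7:blt;st ; 2-wide
t=6 i8:or ; RAW r0
t=7 i9:and ; tail

ISSUED = 6,7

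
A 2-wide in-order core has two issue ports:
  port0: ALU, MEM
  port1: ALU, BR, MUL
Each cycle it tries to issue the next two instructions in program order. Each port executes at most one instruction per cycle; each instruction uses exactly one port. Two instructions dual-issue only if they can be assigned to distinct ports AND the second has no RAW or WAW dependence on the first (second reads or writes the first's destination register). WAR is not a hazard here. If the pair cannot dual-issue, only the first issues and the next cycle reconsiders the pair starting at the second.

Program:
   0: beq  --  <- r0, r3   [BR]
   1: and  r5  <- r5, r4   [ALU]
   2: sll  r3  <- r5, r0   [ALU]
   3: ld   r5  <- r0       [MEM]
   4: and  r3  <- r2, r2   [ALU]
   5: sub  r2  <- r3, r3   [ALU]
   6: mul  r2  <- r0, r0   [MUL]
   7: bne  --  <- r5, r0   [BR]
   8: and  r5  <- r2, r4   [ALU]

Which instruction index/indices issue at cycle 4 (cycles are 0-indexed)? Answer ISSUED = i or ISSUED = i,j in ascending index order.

[0] i0&i1  beq.BR+and.ALU  -- pair
[1] i2&i3  sll.ALU+ld.MEM  -- pair
[2] i4  and.ALU  -- RAW r3
[3] i5  sub.ALU  -- WAW r2
[4] i6  mul.MUL  -- no-port MUL/BR
[5] i7&i8  bne.BR+and.ALU  -- pair

ISSUED = 6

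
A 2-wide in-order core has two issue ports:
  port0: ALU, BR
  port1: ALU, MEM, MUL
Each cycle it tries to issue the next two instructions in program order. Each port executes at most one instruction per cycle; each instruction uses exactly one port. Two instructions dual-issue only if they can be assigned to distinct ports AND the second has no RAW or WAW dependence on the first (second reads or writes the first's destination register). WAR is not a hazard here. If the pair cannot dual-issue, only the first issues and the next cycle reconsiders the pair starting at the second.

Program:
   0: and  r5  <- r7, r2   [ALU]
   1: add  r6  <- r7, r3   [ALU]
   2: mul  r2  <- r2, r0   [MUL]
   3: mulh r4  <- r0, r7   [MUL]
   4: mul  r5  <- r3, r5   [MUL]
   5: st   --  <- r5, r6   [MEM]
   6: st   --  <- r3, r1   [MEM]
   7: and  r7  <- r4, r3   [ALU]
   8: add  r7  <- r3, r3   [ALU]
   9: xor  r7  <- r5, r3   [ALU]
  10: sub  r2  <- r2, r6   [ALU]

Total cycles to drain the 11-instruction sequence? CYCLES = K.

0. and;add @i0+i1  | 2-wide
1. mul @i2  | no-port MUL/MUL
2. mulh @i3  | no-port MUL/MUL
3. mul @i4  | no-port MUL/MEM
4. st @i5  | no-port MEM/MEM
5. st;and @i6+i7  | 2-wide
6. add @i8  | WAW r7
7. xor;sub @i9+i10  | 2-wide

CYCLES = 8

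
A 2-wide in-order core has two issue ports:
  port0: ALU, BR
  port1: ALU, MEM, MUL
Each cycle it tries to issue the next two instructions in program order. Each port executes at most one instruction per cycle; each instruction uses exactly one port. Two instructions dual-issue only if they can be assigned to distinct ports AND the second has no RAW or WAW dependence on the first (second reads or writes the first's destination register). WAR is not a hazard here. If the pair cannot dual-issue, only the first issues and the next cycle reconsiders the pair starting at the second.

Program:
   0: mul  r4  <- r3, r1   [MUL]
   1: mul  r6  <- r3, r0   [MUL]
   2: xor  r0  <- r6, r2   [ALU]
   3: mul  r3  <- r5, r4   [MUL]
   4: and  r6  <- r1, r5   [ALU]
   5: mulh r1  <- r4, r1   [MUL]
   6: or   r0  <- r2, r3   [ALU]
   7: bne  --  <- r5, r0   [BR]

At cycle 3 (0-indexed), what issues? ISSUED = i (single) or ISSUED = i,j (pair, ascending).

#0 head=0: mul.MUL i0 no-port MUL/MUL
#1 head=1: mul.MUL i1 RAW r6
#2 head=2: xor.ALU;mul.MUL i2/i3 dual
#3 head=4: and.ALU;mulh.MUL i4/i5 dual
#4 head=6: or.ALU i6 RAW r0
#5 head=7: bne.BR i7 tail

ISSUED = 4,5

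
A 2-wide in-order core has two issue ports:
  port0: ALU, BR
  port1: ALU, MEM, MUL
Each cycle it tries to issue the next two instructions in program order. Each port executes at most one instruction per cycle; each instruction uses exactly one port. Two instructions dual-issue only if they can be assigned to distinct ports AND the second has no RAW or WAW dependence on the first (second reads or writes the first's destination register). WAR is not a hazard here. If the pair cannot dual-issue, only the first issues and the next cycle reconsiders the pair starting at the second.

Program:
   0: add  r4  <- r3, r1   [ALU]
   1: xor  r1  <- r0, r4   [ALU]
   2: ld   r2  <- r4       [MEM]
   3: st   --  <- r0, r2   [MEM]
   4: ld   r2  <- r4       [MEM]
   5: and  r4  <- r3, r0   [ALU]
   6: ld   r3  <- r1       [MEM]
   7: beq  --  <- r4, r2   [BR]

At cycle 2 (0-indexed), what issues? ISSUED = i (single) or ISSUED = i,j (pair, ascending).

ISSUED = 3

#0 head=0: add i0 RAW r4
#1 head=1: xor ld i1,i2 pair
#2 head=3: st i3 no-port MEM/MEM
#3 head=4: ld and i4,i5 pair
#4 head=6: ld beq i6,i7 pair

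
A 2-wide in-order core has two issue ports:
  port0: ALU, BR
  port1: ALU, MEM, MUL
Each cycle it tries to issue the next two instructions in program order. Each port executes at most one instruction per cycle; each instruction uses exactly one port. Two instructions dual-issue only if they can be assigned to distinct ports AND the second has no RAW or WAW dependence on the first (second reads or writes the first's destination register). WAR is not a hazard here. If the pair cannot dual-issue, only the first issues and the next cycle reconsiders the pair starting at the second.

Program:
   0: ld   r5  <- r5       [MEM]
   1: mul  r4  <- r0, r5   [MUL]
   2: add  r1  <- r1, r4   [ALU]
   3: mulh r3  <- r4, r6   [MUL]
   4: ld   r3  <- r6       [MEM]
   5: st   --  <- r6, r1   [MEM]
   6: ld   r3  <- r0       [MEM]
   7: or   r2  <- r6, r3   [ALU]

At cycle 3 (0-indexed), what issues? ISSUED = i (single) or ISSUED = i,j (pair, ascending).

ISSUED = 4

#0 head=0: ld i0 no-port MEM/MUL
#1 head=1: mul i1 RAW r4
#2 head=2: add mulh i2+i3 pair
#3 head=4: ld i4 no-port MEM/MEM
#4 head=5: st i5 no-port MEM/MEM
#5 head=6: ld i6 RAW r3
#6 head=7: or i7 tail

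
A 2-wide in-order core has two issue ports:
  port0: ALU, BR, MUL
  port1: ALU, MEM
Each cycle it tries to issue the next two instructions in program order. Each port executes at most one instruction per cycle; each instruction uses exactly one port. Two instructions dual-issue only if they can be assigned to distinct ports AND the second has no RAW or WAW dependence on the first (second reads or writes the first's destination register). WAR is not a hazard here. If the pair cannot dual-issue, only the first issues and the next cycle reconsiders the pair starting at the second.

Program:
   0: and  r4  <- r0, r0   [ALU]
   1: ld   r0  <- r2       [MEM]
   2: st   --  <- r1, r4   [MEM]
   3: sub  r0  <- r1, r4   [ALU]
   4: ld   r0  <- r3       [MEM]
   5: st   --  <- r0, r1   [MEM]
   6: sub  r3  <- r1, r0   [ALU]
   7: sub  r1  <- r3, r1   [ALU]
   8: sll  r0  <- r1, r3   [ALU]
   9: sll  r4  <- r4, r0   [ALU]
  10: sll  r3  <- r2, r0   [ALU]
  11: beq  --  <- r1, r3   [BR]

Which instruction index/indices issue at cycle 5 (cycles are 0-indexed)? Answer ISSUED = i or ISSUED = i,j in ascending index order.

#0 head=0: and.ALU/ld.MEM i0+i1 pair
#1 head=2: st.MEM/sub.ALU i2+i3 pair
#2 head=4: ld.MEM i4 no-port MEM/MEM
#3 head=5: st.MEM/sub.ALU i5+i6 pair
#4 head=7: sub.ALU i7 RAW r1
#5 head=8: sll.ALU i8 RAW r0
#6 head=9: sll.ALU/sll.ALU i9+i10 pair
#7 head=11: beq.BR i11 tail

ISSUED = 8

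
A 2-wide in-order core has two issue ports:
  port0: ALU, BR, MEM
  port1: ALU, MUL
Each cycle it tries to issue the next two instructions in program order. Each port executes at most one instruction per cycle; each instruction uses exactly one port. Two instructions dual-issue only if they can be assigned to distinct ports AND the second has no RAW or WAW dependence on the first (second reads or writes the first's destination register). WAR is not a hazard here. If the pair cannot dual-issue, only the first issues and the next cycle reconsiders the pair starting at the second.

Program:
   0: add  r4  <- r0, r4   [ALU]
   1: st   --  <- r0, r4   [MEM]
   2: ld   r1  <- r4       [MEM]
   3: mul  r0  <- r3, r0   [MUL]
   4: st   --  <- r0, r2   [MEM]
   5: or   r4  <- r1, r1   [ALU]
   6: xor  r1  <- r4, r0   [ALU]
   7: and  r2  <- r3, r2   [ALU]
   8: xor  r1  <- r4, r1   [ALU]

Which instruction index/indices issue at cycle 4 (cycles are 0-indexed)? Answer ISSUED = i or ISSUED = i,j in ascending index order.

0. add @i0  | RAW r4
1. st @i1  | no-port MEM/MEM
2. ld mul @i2,i3  | pair
3. st or @i4,i5  | pair
4. xor and @i6,i7  | pair
5. xor @i8  | tail

ISSUED = 6,7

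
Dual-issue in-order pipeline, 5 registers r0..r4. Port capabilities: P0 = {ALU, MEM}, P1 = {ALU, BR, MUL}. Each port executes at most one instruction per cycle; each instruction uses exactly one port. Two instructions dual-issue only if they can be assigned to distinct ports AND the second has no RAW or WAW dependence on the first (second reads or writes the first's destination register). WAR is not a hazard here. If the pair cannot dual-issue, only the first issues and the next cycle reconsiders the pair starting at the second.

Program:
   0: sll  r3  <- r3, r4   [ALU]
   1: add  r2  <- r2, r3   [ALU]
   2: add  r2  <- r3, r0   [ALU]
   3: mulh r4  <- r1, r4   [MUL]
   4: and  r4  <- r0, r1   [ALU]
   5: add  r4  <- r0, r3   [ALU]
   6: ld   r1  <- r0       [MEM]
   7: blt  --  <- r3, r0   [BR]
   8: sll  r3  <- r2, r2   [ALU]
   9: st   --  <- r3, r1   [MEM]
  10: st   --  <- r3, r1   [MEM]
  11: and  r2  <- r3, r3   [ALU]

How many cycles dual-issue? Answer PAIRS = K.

#0 head=0: sll i0 RAW r3
#1 head=1: add i1 WAW r2
#2 head=2: add;mulh i2/i3 dual
#3 head=4: and i4 WAW r4
#4 head=5: add;ld i5/i6 dual
#5 head=7: blt;sll i7/i8 dual
#6 head=9: st i9 no-port MEM/MEM
#7 head=10: st;and i10/i11 dual

PAIRS = 4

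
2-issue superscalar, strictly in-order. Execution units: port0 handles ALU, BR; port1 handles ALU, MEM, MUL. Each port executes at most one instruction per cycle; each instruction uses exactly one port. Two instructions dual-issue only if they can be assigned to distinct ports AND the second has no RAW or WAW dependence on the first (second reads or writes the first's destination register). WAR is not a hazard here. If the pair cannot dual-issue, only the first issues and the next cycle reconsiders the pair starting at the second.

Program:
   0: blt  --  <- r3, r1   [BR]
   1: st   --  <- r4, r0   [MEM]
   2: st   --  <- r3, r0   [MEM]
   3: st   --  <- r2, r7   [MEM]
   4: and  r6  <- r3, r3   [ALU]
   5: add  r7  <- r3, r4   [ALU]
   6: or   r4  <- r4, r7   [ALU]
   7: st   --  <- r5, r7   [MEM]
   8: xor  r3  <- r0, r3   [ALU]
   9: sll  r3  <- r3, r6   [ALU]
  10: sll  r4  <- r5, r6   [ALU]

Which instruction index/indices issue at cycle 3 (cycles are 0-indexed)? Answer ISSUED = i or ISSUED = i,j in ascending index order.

ISSUED = 5

#0 head=0: blt.BR+st.MEM i0+i1 dual
#1 head=2: st.MEM i2 no-port MEM/MEM
#2 head=3: st.MEM+and.ALU i3+i4 dual
#3 head=5: add.ALU i5 RAW r7
#4 head=6: or.ALU+st.MEM i6+i7 dual
#5 head=8: xor.ALU i8 RAW+WAW r3
#6 head=9: sll.ALU+sll.ALU i9+i10 dual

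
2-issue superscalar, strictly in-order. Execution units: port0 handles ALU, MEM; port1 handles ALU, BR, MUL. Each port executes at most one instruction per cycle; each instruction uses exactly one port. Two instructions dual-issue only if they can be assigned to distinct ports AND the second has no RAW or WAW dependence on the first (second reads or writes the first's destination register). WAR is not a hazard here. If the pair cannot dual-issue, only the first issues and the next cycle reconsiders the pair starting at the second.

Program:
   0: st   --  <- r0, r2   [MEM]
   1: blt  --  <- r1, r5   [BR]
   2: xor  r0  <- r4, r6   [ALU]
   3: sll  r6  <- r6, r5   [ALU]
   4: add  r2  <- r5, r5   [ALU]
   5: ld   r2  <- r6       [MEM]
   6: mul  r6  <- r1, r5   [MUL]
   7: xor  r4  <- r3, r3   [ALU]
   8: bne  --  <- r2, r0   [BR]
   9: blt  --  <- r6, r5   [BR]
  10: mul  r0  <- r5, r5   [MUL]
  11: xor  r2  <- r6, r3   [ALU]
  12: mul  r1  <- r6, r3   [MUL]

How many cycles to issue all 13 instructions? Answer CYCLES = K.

0. st.MEM/blt.BR @i0,i1  | dual
1. xor.ALU/sll.ALU @i2,i3  | dual
2. add.ALU @i4  | WAW r2
3. ld.MEM/mul.MUL @i5,i6  | dual
4. xor.ALU/bne.BR @i7,i8  | dual
5. blt.BR @i9  | no-port BR/MUL
6. mul.MUL/xor.ALU @i10,i11  | dual
7. mul.MUL @i12  | tail

CYCLES = 8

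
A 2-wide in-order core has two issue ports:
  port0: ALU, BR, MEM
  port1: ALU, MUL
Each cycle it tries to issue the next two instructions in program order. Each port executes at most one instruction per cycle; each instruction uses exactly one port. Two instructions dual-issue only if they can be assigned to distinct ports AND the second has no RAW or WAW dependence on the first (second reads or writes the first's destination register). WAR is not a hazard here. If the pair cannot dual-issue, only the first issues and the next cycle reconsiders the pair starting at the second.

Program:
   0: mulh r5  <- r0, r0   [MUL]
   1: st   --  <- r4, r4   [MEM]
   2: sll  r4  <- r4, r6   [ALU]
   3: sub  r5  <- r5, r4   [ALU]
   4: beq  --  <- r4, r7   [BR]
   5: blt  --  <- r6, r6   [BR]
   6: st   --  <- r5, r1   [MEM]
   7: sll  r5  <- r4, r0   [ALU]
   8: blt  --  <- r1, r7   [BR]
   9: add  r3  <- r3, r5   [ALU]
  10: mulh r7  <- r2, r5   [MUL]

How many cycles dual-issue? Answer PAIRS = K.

0. mulh;st @i0&i1  | 2-wide
1. sll @i2  | RAW r4
2. sub;beq @i3&i4  | 2-wide
3. blt @i5  | no-port BR/MEM
4. st;sll @i6&i7  | 2-wide
5. blt;add @i8&i9  | 2-wide
6. mulh @i10  | tail

PAIRS = 4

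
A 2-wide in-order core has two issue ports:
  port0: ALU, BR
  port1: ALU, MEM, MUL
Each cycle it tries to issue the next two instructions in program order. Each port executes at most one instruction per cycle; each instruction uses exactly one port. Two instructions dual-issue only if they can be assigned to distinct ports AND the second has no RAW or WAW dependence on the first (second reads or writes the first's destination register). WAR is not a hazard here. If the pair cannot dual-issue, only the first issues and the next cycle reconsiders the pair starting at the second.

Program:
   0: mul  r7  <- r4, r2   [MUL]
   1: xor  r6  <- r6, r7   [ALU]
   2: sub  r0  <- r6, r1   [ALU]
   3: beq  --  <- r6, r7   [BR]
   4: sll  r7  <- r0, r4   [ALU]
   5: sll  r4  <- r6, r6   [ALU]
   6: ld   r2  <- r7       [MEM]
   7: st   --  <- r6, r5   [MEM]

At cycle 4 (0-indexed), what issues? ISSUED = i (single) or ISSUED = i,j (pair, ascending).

[0] i0  mul.MUL  -- RAW r7
[1] i1  xor.ALU  -- RAW r6
[2] i2,i3  sub.ALU beq.BR  -- pair
[3] i4,i5  sll.ALU sll.ALU  -- pair
[4] i6  ld.MEM  -- no-port MEM/MEM
[5] i7  st.MEM  -- tail

ISSUED = 6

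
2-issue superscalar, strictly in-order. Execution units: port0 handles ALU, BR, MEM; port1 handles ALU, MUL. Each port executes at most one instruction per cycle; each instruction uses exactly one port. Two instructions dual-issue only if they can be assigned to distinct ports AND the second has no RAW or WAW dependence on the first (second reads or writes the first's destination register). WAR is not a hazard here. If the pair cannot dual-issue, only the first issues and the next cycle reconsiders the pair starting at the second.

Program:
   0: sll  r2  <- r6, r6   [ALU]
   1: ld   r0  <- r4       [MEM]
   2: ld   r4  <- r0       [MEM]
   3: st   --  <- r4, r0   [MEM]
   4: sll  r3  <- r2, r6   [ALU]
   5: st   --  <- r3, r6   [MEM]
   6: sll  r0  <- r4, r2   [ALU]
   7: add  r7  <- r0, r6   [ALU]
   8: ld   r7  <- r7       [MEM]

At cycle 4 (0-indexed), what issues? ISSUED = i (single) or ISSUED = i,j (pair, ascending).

[0] i0,i1  sll;ld  -- 2-wide
[1] i2  ld  -- no-port MEM/MEM
[2] i3,i4  st;sll  -- 2-wide
[3] i5,i6  st;sll  -- 2-wide
[4] i7  add  -- RAW+WAW r7
[5] i8  ld  -- tail

ISSUED = 7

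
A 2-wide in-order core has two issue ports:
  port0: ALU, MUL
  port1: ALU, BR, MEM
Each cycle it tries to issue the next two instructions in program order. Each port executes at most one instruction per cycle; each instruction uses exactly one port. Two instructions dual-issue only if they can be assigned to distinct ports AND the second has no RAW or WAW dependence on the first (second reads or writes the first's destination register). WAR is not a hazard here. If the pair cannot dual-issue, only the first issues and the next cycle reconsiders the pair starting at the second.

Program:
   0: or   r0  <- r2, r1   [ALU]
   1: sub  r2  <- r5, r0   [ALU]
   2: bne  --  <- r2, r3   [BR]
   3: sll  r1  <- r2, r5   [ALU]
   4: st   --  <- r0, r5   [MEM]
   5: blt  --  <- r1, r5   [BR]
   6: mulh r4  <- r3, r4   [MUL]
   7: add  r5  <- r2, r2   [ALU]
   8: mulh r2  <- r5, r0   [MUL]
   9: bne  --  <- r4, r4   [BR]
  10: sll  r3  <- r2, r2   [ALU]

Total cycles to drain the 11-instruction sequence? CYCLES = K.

#0 head=0: or.ALU i0 RAW r0
#1 head=1: sub.ALU i1 RAW r2
#2 head=2: bne.BR+sll.ALU i2+i3 pair
#3 head=4: st.MEM i4 no-port MEM/BR
#4 head=5: blt.BR+mulh.MUL i5+i6 pair
#5 head=7: add.ALU i7 RAW r5
#6 head=8: mulh.MUL+bne.BR i8+i9 pair
#7 head=10: sll.ALU i10 tail

CYCLES = 8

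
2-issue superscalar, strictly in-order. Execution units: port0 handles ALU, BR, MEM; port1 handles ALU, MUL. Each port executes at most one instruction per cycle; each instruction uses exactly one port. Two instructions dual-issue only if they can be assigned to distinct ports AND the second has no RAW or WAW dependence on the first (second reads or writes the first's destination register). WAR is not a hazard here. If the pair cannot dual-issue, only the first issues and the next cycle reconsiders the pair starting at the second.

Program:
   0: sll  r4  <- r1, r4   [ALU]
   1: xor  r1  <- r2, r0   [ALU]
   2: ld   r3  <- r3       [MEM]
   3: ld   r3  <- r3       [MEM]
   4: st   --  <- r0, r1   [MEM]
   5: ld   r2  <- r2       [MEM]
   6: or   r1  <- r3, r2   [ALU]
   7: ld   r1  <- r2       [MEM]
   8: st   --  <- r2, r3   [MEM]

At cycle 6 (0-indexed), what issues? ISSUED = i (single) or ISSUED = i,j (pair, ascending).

c0: i0+i1 sll+xor  2-wide
c1: i2 ld  no-port MEM/MEM
c2: i3 ld  no-port MEM/MEM
c3: i4 st  no-port MEM/MEM
c4: i5 ld  RAW r2
c5: i6 or  WAW r1
c6: i7 ld  no-port MEM/MEM
c7: i8 st  tail

ISSUED = 7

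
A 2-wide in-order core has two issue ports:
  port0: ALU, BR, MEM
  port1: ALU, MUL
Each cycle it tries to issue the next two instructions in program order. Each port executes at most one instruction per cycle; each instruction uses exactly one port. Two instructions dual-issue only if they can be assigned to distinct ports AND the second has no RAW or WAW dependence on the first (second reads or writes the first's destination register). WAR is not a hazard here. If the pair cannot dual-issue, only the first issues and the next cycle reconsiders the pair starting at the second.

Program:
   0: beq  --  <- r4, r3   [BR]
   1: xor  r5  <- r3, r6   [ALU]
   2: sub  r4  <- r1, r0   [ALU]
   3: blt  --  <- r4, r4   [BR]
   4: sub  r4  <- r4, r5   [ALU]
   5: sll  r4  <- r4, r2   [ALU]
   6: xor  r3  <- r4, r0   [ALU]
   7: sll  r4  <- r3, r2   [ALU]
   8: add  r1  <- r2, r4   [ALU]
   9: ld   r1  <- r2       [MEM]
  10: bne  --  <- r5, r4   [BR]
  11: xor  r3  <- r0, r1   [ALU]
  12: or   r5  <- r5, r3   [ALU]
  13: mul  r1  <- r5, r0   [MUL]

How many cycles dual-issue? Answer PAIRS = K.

[0] i0+i1  beq xor  -- pair
[1] i2  sub  -- RAW r4
[2] i3+i4  blt sub  -- pair
[3] i5  sll  -- RAW r4
[4] i6  xor  -- RAW r3
[5] i7  sll  -- RAW r4
[6] i8  add  -- WAW r1
[7] i9  ld  -- no-port MEM/BR
[8] i10+i11  bne xor  -- pair
[9] i12  or  -- RAW r5
[10] i13  mul  -- tail

PAIRS = 3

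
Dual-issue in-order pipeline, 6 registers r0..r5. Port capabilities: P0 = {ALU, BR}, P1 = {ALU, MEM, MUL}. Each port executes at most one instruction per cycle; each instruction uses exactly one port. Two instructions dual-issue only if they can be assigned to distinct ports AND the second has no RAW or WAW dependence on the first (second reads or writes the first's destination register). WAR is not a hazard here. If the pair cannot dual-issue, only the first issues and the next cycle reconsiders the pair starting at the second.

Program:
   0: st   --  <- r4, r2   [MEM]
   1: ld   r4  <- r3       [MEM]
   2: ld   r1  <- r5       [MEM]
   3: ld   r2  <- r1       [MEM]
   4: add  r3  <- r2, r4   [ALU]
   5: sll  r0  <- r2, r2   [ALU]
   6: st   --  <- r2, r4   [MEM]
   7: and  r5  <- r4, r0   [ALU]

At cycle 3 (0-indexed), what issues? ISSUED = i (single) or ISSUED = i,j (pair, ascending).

c0: i0 st.MEM  no-port MEM/MEM
c1: i1 ld.MEM  no-port MEM/MEM
c2: i2 ld.MEM  no-port MEM/MEM
c3: i3 ld.MEM  RAW r2
c4: i4&i5 add.ALU sll.ALU  2-wide
c5: i6&i7 st.MEM and.ALU  2-wide

ISSUED = 3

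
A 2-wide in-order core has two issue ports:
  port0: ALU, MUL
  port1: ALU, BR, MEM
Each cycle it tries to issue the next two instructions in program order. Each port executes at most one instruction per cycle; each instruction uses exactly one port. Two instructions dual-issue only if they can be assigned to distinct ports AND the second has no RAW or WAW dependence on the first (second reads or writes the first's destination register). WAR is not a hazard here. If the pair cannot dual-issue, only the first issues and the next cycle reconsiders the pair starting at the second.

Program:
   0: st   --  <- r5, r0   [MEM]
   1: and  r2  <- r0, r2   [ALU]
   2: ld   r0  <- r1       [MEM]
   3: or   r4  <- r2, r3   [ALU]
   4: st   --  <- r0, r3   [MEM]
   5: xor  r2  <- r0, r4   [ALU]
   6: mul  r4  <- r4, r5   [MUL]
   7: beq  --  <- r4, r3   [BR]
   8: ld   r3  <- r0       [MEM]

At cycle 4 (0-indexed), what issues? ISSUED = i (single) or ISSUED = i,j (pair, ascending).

ISSUED = 7

[0] i0+i1  st.MEM/and.ALU  -- dual
[1] i2+i3  ld.MEM/or.ALU  -- dual
[2] i4+i5  st.MEM/xor.ALU  -- dual
[3] i6  mul.MUL  -- RAW r4
[4] i7  beq.BR  -- no-port BR/MEM
[5] i8  ld.MEM  -- tail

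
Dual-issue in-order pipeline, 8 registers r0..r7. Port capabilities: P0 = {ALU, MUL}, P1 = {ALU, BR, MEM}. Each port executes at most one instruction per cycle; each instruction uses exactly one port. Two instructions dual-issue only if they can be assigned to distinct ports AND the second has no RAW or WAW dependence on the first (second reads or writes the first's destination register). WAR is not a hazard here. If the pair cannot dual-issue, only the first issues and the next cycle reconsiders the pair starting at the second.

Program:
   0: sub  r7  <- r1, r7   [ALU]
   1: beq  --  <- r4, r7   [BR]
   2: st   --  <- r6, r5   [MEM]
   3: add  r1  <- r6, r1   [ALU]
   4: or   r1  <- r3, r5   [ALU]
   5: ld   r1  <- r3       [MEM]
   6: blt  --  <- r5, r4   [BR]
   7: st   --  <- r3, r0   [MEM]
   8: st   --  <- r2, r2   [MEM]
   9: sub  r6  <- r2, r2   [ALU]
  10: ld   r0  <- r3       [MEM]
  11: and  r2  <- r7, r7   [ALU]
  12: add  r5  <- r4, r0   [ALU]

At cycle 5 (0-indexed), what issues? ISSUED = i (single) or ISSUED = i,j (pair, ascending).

ISSUED = 6

c0: i0 sub.ALU  RAW r7
c1: i1 beq.BR  no-port BR/MEM
c2: i2/i3 st.MEM+add.ALU  dual
c3: i4 or.ALU  WAW r1
c4: i5 ld.MEM  no-port MEM/BR
c5: i6 blt.BR  no-port BR/MEM
c6: i7 st.MEM  no-port MEM/MEM
c7: i8/i9 st.MEM+sub.ALU  dual
c8: i10/i11 ld.MEM+and.ALU  dual
c9: i12 add.ALU  tail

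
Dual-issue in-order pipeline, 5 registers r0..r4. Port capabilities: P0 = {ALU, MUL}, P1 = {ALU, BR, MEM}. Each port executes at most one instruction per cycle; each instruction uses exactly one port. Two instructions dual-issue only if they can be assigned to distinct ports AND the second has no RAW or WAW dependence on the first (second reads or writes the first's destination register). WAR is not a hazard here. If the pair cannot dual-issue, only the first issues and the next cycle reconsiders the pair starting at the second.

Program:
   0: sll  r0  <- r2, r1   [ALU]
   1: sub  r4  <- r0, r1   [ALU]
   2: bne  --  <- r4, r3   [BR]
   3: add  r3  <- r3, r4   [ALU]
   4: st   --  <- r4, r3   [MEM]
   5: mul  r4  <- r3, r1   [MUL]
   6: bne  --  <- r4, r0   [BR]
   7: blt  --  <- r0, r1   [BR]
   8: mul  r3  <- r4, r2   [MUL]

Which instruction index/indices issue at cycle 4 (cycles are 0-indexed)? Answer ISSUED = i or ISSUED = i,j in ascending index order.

ISSUED = 6

t=0 i0:sll.ALU ; RAW r0
t=1 i1:sub.ALU ; RAW r4
t=2 i2,i3:bne.BR;add.ALU ; pair
t=3 i4,i5:st.MEM;mul.MUL ; pair
t=4 i6:bne.BR ; no-port BR/BR
t=5 i7,i8:blt.BR;mul.MUL ; pair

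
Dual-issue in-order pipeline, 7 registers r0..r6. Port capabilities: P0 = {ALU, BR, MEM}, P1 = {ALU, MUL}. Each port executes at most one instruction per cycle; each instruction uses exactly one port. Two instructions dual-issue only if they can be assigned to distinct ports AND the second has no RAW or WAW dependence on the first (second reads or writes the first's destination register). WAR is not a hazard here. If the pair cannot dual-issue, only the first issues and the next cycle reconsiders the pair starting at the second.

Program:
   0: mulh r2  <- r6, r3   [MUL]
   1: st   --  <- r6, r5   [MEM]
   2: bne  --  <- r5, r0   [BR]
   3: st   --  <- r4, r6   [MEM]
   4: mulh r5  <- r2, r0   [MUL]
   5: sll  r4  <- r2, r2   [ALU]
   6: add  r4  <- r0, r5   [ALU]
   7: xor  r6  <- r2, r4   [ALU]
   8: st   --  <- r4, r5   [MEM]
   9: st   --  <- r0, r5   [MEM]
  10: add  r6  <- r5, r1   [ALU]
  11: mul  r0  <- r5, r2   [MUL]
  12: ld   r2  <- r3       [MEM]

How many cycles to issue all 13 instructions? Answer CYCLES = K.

CYCLES = 8

#0 head=0: mulh.MUL/st.MEM i0,i1 2-wide
#1 head=2: bne.BR i2 no-port BR/MEM
#2 head=3: st.MEM/mulh.MUL i3,i4 2-wide
#3 head=5: sll.ALU i5 WAW r4
#4 head=6: add.ALU i6 RAW r4
#5 head=7: xor.ALU/st.MEM i7,i8 2-wide
#6 head=9: st.MEM/add.ALU i9,i10 2-wide
#7 head=11: mul.MUL/ld.MEM i11,i12 2-wide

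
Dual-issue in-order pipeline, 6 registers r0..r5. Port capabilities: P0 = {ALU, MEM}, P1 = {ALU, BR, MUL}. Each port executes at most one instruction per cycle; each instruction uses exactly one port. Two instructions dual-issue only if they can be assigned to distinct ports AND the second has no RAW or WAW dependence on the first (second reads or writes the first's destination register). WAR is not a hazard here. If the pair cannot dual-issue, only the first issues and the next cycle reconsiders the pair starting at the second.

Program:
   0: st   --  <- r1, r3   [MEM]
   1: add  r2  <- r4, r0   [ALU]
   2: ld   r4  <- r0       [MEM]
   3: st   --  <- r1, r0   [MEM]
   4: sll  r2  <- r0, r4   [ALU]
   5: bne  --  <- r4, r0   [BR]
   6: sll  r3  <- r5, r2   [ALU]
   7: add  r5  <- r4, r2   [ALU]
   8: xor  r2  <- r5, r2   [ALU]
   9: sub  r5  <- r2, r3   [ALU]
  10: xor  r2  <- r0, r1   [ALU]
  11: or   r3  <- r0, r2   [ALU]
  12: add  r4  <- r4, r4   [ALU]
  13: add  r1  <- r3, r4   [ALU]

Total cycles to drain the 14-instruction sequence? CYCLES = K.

  cy0 -> i0+i1 (st+add) pair
  cy1 -> i2 (ld) no-port MEM/MEM
  cy2 -> i3+i4 (st+sll) pair
  cy3 -> i5+i6 (bne+sll) pair
  cy4 -> i7 (add) RAW r5
  cy5 -> i8 (xor) RAW r2
  cy6 -> i9+i10 (sub+xor) pair
  cy7 -> i11+i12 (or+add) pair
  cy8 -> i13 (add) tail

CYCLES = 9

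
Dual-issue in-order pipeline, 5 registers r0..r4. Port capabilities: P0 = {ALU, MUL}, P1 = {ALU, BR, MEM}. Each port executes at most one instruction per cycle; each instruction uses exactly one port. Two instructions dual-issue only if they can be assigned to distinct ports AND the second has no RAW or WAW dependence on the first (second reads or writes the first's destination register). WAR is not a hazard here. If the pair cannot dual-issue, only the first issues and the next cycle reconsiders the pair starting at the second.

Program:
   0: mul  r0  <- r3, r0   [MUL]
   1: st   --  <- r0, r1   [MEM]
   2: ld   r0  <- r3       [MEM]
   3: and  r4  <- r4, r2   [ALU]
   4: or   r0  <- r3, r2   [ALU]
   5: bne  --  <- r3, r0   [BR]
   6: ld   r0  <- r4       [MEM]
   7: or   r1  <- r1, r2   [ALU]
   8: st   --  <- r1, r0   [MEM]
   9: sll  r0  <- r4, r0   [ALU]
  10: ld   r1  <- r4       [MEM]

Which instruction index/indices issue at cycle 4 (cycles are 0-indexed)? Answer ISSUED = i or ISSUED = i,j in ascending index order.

ISSUED = 5

#0 head=0: mul i0 RAW r0
#1 head=1: st i1 no-port MEM/MEM
#2 head=2: ld;and i2,i3 2-wide
#3 head=4: or i4 RAW r0
#4 head=5: bne i5 no-port BR/MEM
#5 head=6: ld;or i6,i7 2-wide
#6 head=8: st;sll i8,i9 2-wide
#7 head=10: ld i10 tail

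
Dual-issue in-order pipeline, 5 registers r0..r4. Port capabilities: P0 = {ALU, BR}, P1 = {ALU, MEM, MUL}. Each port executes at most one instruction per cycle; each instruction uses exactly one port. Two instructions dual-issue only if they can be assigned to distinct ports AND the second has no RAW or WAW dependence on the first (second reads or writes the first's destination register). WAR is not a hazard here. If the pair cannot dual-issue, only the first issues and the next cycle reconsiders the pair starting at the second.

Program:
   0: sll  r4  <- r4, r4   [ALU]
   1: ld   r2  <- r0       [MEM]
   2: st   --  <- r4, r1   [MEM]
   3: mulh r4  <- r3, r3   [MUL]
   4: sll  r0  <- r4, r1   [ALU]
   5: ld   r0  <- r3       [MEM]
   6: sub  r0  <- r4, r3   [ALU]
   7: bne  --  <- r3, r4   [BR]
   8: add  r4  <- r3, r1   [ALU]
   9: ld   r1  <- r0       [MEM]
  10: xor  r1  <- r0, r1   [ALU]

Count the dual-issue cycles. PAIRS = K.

  cy0 -> i0&i1 (sll ld) pair
  cy1 -> i2 (st) no-port MEM/MUL
  cy2 -> i3 (mulh) RAW r4
  cy3 -> i4 (sll) WAW r0
  cy4 -> i5 (ld) WAW r0
  cy5 -> i6&i7 (sub bne) pair
  cy6 -> i8&i9 (add ld) pair
  cy7 -> i10 (xor) tail

PAIRS = 3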